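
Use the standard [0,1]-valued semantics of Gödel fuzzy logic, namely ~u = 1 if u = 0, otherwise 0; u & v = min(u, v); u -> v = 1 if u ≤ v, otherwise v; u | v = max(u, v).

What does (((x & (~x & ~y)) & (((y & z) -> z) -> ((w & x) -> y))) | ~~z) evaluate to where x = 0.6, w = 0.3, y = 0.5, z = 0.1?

~x: Gödel ¬ of 0.6 = 0 (operand ≠ 0)
~y: Gödel ¬ of 0.5 = 0 (operand ≠ 0)
(~x & ~y) = min(0, 0) = 0
(x & (~x & ~y)) = min(0.6, 0) = 0
(y & z) = min(0.5, 0.1) = 0.1
((y & z) -> z): 0.1 ≤ 0.1, so result = 1
(w & x) = min(0.3, 0.6) = 0.3
((w & x) -> y): 0.3 ≤ 0.5, so result = 1
(((y & z) -> z) -> ((w & x) -> y)): 1 ≤ 1, so result = 1
((x & (~x & ~y)) & (((y & z) -> z) -> ((w & x) -> y))) = min(0, 1) = 0
~z: Gödel ¬ of 0.1 = 0 (operand ≠ 0)
~~z: Gödel ¬ of 0 = 1 (operand is 0)
(((x & (~x & ~y)) & (((y & z) -> z) -> ((w & x) -> y))) | ~~z) = max(0, 1) = 1

1.00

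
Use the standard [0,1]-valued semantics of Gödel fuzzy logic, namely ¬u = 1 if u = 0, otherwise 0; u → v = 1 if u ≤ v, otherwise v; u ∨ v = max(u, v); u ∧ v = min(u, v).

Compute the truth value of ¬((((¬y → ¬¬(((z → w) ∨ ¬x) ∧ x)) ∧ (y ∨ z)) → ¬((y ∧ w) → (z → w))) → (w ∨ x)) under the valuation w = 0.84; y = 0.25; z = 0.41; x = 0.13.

¬y: Gödel ¬ of 0.25 = 0 (operand ≠ 0)
(z → w): 0.41 ≤ 0.84, so result = 1
¬x: Gödel ¬ of 0.13 = 0 (operand ≠ 0)
((z → w) ∨ ¬x) = max(1, 0) = 1
(((z → w) ∨ ¬x) ∧ x) = min(1, 0.13) = 0.13
¬(((z → w) ∨ ¬x) ∧ x): Gödel ¬ of 0.13 = 0 (operand ≠ 0)
¬¬(((z → w) ∨ ¬x) ∧ x): Gödel ¬ of 0 = 1 (operand is 0)
(¬y → ¬¬(((z → w) ∨ ¬x) ∧ x)): 0 ≤ 1, so result = 1
(y ∨ z) = max(0.25, 0.41) = 0.41
((¬y → ¬¬(((z → w) ∨ ¬x) ∧ x)) ∧ (y ∨ z)) = min(1, 0.41) = 0.41
(y ∧ w) = min(0.25, 0.84) = 0.25
(z → w): 0.41 ≤ 0.84, so result = 1
((y ∧ w) → (z → w)): 0.25 ≤ 1, so result = 1
¬((y ∧ w) → (z → w)): Gödel ¬ of 1 = 0 (operand ≠ 0)
(((¬y → ¬¬(((z → w) ∨ ¬x) ∧ x)) ∧ (y ∨ z)) → ¬((y ∧ w) → (z → w))): 0.41 > 0, so result = 0
(w ∨ x) = max(0.84, 0.13) = 0.84
((((¬y → ¬¬(((z → w) ∨ ¬x) ∧ x)) ∧ (y ∨ z)) → ¬((y ∧ w) → (z → w))) → (w ∨ x)): 0 ≤ 0.84, so result = 1
¬((((¬y → ¬¬(((z → w) ∨ ¬x) ∧ x)) ∧ (y ∨ z)) → ¬((y ∧ w) → (z → w))) → (w ∨ x)): Gödel ¬ of 1 = 0 (operand ≠ 0)

0.00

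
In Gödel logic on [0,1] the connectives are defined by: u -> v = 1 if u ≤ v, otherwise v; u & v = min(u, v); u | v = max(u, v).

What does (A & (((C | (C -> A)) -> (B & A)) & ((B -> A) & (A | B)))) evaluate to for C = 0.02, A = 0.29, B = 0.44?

0.29

(C -> A): 0.02 ≤ 0.29, so result = 1
(C | (C -> A)) = max(0.02, 1) = 1
(B & A) = min(0.44, 0.29) = 0.29
((C | (C -> A)) -> (B & A)): 1 > 0.29, so result = 0.29
(B -> A): 0.44 > 0.29, so result = 0.29
(A | B) = max(0.29, 0.44) = 0.44
((B -> A) & (A | B)) = min(0.29, 0.44) = 0.29
(((C | (C -> A)) -> (B & A)) & ((B -> A) & (A | B))) = min(0.29, 0.29) = 0.29
(A & (((C | (C -> A)) -> (B & A)) & ((B -> A) & (A | B)))) = min(0.29, 0.29) = 0.29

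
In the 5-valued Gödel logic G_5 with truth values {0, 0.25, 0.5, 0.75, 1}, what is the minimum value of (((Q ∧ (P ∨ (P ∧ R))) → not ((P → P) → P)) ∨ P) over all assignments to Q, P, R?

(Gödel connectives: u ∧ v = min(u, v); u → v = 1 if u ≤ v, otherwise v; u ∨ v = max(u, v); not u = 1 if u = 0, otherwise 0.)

0.25

The minimum is attained at Q = 0.25, P = 0.25, R = 0:
  (P ∧ R) = min(0.25, 0) = 0
  (P ∨ (P ∧ R)) = max(0.25, 0) = 0.25
  (Q ∧ (P ∨ (P ∧ R))) = min(0.25, 0.25) = 0.25
  (P → P): 0.25 ≤ 0.25, so result = 1
  ((P → P) → P): 1 > 0.25, so result = 0.25
  not ((P → P) → P): Gödel ¬ of 0.25 = 0 (operand ≠ 0)
  ((Q ∧ (P ∨ (P ∧ R))) → not ((P → P) → P)): 0.25 > 0, so result = 0
  (((Q ∧ (P ∨ (P ∧ R))) → not ((P → P) → P)) ∨ P) = max(0, 0.25) = 0.25
Checking all 125 assignments confirms none give a value below 0.25.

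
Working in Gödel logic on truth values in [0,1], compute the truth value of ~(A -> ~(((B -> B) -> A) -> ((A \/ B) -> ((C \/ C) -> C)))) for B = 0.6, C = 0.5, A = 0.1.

(B -> B): 0.6 ≤ 0.6, so result = 1
((B -> B) -> A): 1 > 0.1, so result = 0.1
(A \/ B) = max(0.1, 0.6) = 0.6
(C \/ C) = max(0.5, 0.5) = 0.5
((C \/ C) -> C): 0.5 ≤ 0.5, so result = 1
((A \/ B) -> ((C \/ C) -> C)): 0.6 ≤ 1, so result = 1
(((B -> B) -> A) -> ((A \/ B) -> ((C \/ C) -> C))): 0.1 ≤ 1, so result = 1
~(((B -> B) -> A) -> ((A \/ B) -> ((C \/ C) -> C))): Gödel ¬ of 1 = 0 (operand ≠ 0)
(A -> ~(((B -> B) -> A) -> ((A \/ B) -> ((C \/ C) -> C)))): 0.1 > 0, so result = 0
~(A -> ~(((B -> B) -> A) -> ((A \/ B) -> ((C \/ C) -> C)))): Gödel ¬ of 0 = 1 (operand is 0)

1.00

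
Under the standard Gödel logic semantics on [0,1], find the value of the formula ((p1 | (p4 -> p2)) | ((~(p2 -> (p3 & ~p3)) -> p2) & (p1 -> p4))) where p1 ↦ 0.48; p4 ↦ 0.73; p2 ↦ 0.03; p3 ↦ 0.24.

(p4 -> p2): 0.73 > 0.03, so result = 0.03
(p1 | (p4 -> p2)) = max(0.48, 0.03) = 0.48
~p3: Gödel ¬ of 0.24 = 0 (operand ≠ 0)
(p3 & ~p3) = min(0.24, 0) = 0
(p2 -> (p3 & ~p3)): 0.03 > 0, so result = 0
~(p2 -> (p3 & ~p3)): Gödel ¬ of 0 = 1 (operand is 0)
(~(p2 -> (p3 & ~p3)) -> p2): 1 > 0.03, so result = 0.03
(p1 -> p4): 0.48 ≤ 0.73, so result = 1
((~(p2 -> (p3 & ~p3)) -> p2) & (p1 -> p4)) = min(0.03, 1) = 0.03
((p1 | (p4 -> p2)) | ((~(p2 -> (p3 & ~p3)) -> p2) & (p1 -> p4))) = max(0.48, 0.03) = 0.48

0.48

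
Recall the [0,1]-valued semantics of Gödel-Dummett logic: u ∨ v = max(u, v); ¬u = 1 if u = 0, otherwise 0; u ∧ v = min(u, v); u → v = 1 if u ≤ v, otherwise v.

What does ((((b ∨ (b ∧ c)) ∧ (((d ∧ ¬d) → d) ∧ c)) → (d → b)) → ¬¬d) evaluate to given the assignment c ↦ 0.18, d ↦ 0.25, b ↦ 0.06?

(b ∧ c) = min(0.06, 0.18) = 0.06
(b ∨ (b ∧ c)) = max(0.06, 0.06) = 0.06
¬d: Gödel ¬ of 0.25 = 0 (operand ≠ 0)
(d ∧ ¬d) = min(0.25, 0) = 0
((d ∧ ¬d) → d): 0 ≤ 0.25, so result = 1
(((d ∧ ¬d) → d) ∧ c) = min(1, 0.18) = 0.18
((b ∨ (b ∧ c)) ∧ (((d ∧ ¬d) → d) ∧ c)) = min(0.06, 0.18) = 0.06
(d → b): 0.25 > 0.06, so result = 0.06
(((b ∨ (b ∧ c)) ∧ (((d ∧ ¬d) → d) ∧ c)) → (d → b)): 0.06 ≤ 0.06, so result = 1
¬d: Gödel ¬ of 0.25 = 0 (operand ≠ 0)
¬¬d: Gödel ¬ of 0 = 1 (operand is 0)
((((b ∨ (b ∧ c)) ∧ (((d ∧ ¬d) → d) ∧ c)) → (d → b)) → ¬¬d): 1 ≤ 1, so result = 1

1.00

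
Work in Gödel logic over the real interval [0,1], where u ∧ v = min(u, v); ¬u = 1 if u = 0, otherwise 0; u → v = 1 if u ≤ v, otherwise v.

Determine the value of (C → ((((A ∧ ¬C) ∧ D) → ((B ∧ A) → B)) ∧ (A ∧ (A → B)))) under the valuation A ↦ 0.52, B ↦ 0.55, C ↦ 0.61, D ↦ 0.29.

0.52

¬C: Gödel ¬ of 0.61 = 0 (operand ≠ 0)
(A ∧ ¬C) = min(0.52, 0) = 0
((A ∧ ¬C) ∧ D) = min(0, 0.29) = 0
(B ∧ A) = min(0.55, 0.52) = 0.52
((B ∧ A) → B): 0.52 ≤ 0.55, so result = 1
(((A ∧ ¬C) ∧ D) → ((B ∧ A) → B)): 0 ≤ 1, so result = 1
(A → B): 0.52 ≤ 0.55, so result = 1
(A ∧ (A → B)) = min(0.52, 1) = 0.52
((((A ∧ ¬C) ∧ D) → ((B ∧ A) → B)) ∧ (A ∧ (A → B))) = min(1, 0.52) = 0.52
(C → ((((A ∧ ¬C) ∧ D) → ((B ∧ A) → B)) ∧ (A ∧ (A → B)))): 0.61 > 0.52, so result = 0.52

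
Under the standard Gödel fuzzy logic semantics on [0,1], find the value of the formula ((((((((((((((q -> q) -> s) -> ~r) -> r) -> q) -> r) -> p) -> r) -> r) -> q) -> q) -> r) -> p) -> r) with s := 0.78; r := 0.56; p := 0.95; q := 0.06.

(q -> q): 0.06 ≤ 0.06, so result = 1
((q -> q) -> s): 1 > 0.78, so result = 0.78
~r: Gödel ¬ of 0.56 = 0 (operand ≠ 0)
(((q -> q) -> s) -> ~r): 0.78 > 0, so result = 0
((((q -> q) -> s) -> ~r) -> r): 0 ≤ 0.56, so result = 1
(((((q -> q) -> s) -> ~r) -> r) -> q): 1 > 0.06, so result = 0.06
((((((q -> q) -> s) -> ~r) -> r) -> q) -> r): 0.06 ≤ 0.56, so result = 1
(((((((q -> q) -> s) -> ~r) -> r) -> q) -> r) -> p): 1 > 0.95, so result = 0.95
((((((((q -> q) -> s) -> ~r) -> r) -> q) -> r) -> p) -> r): 0.95 > 0.56, so result = 0.56
(((((((((q -> q) -> s) -> ~r) -> r) -> q) -> r) -> p) -> r) -> r): 0.56 ≤ 0.56, so result = 1
((((((((((q -> q) -> s) -> ~r) -> r) -> q) -> r) -> p) -> r) -> r) -> q): 1 > 0.06, so result = 0.06
(((((((((((q -> q) -> s) -> ~r) -> r) -> q) -> r) -> p) -> r) -> r) -> q) -> q): 0.06 ≤ 0.06, so result = 1
((((((((((((q -> q) -> s) -> ~r) -> r) -> q) -> r) -> p) -> r) -> r) -> q) -> q) -> r): 1 > 0.56, so result = 0.56
(((((((((((((q -> q) -> s) -> ~r) -> r) -> q) -> r) -> p) -> r) -> r) -> q) -> q) -> r) -> p): 0.56 ≤ 0.95, so result = 1
((((((((((((((q -> q) -> s) -> ~r) -> r) -> q) -> r) -> p) -> r) -> r) -> q) -> q) -> r) -> p) -> r): 1 > 0.56, so result = 0.56

0.56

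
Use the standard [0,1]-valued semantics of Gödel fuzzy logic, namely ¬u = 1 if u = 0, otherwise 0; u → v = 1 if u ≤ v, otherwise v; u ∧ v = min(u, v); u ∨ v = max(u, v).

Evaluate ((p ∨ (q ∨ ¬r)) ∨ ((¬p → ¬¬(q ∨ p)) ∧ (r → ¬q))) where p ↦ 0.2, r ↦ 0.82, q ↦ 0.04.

¬r: Gödel ¬ of 0.82 = 0 (operand ≠ 0)
(q ∨ ¬r) = max(0.04, 0) = 0.04
(p ∨ (q ∨ ¬r)) = max(0.2, 0.04) = 0.2
¬p: Gödel ¬ of 0.2 = 0 (operand ≠ 0)
(q ∨ p) = max(0.04, 0.2) = 0.2
¬(q ∨ p): Gödel ¬ of 0.2 = 0 (operand ≠ 0)
¬¬(q ∨ p): Gödel ¬ of 0 = 1 (operand is 0)
(¬p → ¬¬(q ∨ p)): 0 ≤ 1, so result = 1
¬q: Gödel ¬ of 0.04 = 0 (operand ≠ 0)
(r → ¬q): 0.82 > 0, so result = 0
((¬p → ¬¬(q ∨ p)) ∧ (r → ¬q)) = min(1, 0) = 0
((p ∨ (q ∨ ¬r)) ∨ ((¬p → ¬¬(q ∨ p)) ∧ (r → ¬q))) = max(0.2, 0) = 0.2

0.20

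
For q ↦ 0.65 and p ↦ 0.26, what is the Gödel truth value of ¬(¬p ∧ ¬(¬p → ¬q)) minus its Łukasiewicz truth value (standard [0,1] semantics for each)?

0.39

Gödel evaluation:
  ¬p: Gödel ¬ of 0.26 = 0 (operand ≠ 0)
  ¬p: Gödel ¬ of 0.26 = 0 (operand ≠ 0)
  ¬q: Gödel ¬ of 0.65 = 0 (operand ≠ 0)
  (¬p → ¬q): 0 ≤ 0, so result = 1
  ¬(¬p → ¬q): Gödel ¬ of 1 = 0 (operand ≠ 0)
  (¬p ∧ ¬(¬p → ¬q)) = min(0, 0) = 0
  ¬(¬p ∧ ¬(¬p → ¬q)): Gödel ¬ of 0 = 1 (operand is 0)
  Gödel value = 1
Łukasiewicz evaluation:
  ¬p: Łukasiewicz ¬ gives 1 − 0.26 = 0.74
  ¬p: Łukasiewicz ¬ gives 1 − 0.26 = 0.74
  ¬q: Łukasiewicz ¬ gives 1 − 0.65 = 0.35
  (¬p → ¬q): min(1, 1 − 0.74 + 0.35) = 0.61
  ¬(¬p → ¬q): Łukasiewicz ¬ gives 1 − 0.61 = 0.39
  (¬p ∧ ¬(¬p → ¬q)) = min(0.74, 0.39) = 0.39
  ¬(¬p ∧ ¬(¬p → ¬q)): Łukasiewicz ¬ gives 1 − 0.39 = 0.61
  Łukasiewicz value = 0.61
Difference: 1 − 0.61 = 0.39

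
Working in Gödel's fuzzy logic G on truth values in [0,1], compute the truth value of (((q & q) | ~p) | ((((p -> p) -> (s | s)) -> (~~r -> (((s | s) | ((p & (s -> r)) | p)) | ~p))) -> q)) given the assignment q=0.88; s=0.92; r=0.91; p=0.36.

0.88

(q & q) = min(0.88, 0.88) = 0.88
~p: Gödel ¬ of 0.36 = 0 (operand ≠ 0)
((q & q) | ~p) = max(0.88, 0) = 0.88
(p -> p): 0.36 ≤ 0.36, so result = 1
(s | s) = max(0.92, 0.92) = 0.92
((p -> p) -> (s | s)): 1 > 0.92, so result = 0.92
~r: Gödel ¬ of 0.91 = 0 (operand ≠ 0)
~~r: Gödel ¬ of 0 = 1 (operand is 0)
(s | s) = max(0.92, 0.92) = 0.92
(s -> r): 0.92 > 0.91, so result = 0.91
(p & (s -> r)) = min(0.36, 0.91) = 0.36
((p & (s -> r)) | p) = max(0.36, 0.36) = 0.36
((s | s) | ((p & (s -> r)) | p)) = max(0.92, 0.36) = 0.92
~p: Gödel ¬ of 0.36 = 0 (operand ≠ 0)
(((s | s) | ((p & (s -> r)) | p)) | ~p) = max(0.92, 0) = 0.92
(~~r -> (((s | s) | ((p & (s -> r)) | p)) | ~p)): 1 > 0.92, so result = 0.92
(((p -> p) -> (s | s)) -> (~~r -> (((s | s) | ((p & (s -> r)) | p)) | ~p))): 0.92 ≤ 0.92, so result = 1
((((p -> p) -> (s | s)) -> (~~r -> (((s | s) | ((p & (s -> r)) | p)) | ~p))) -> q): 1 > 0.88, so result = 0.88
(((q & q) | ~p) | ((((p -> p) -> (s | s)) -> (~~r -> (((s | s) | ((p & (s -> r)) | p)) | ~p))) -> q)) = max(0.88, 0.88) = 0.88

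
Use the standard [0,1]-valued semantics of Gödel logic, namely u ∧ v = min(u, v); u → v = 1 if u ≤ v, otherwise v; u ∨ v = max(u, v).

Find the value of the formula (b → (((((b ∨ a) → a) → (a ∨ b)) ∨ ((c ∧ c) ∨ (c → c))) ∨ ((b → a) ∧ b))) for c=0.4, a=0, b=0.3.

(b ∨ a) = max(0.3, 0) = 0.3
((b ∨ a) → a): 0.3 > 0, so result = 0
(a ∨ b) = max(0, 0.3) = 0.3
(((b ∨ a) → a) → (a ∨ b)): 0 ≤ 0.3, so result = 1
(c ∧ c) = min(0.4, 0.4) = 0.4
(c → c): 0.4 ≤ 0.4, so result = 1
((c ∧ c) ∨ (c → c)) = max(0.4, 1) = 1
((((b ∨ a) → a) → (a ∨ b)) ∨ ((c ∧ c) ∨ (c → c))) = max(1, 1) = 1
(b → a): 0.3 > 0, so result = 0
((b → a) ∧ b) = min(0, 0.3) = 0
(((((b ∨ a) → a) → (a ∨ b)) ∨ ((c ∧ c) ∨ (c → c))) ∨ ((b → a) ∧ b)) = max(1, 0) = 1
(b → (((((b ∨ a) → a) → (a ∨ b)) ∨ ((c ∧ c) ∨ (c → c))) ∨ ((b → a) ∧ b))): 0.3 ≤ 1, so result = 1

1.00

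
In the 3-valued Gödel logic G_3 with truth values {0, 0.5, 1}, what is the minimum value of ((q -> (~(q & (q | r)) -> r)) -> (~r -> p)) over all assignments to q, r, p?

The minimum is attained at q = 0, r = 0, p = 0:
  (q | r) = max(0, 0) = 0
  (q & (q | r)) = min(0, 0) = 0
  ~(q & (q | r)): Gödel ¬ of 0 = 1 (operand is 0)
  (~(q & (q | r)) -> r): 1 > 0, so result = 0
  (q -> (~(q & (q | r)) -> r)): 0 ≤ 0, so result = 1
  ~r: Gödel ¬ of 0 = 1 (operand is 0)
  (~r -> p): 1 > 0, so result = 0
  ((q -> (~(q & (q | r)) -> r)) -> (~r -> p)): 1 > 0, so result = 0
Checking all 27 assignments confirms none give a value below 0.00.

0.00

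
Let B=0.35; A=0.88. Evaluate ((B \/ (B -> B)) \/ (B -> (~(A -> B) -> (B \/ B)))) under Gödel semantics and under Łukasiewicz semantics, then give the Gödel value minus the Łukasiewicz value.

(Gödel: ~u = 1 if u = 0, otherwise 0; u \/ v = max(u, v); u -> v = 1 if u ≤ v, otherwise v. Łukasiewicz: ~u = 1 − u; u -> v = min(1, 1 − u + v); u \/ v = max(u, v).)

Gödel evaluation:
  (B -> B): 0.35 ≤ 0.35, so result = 1
  (B \/ (B -> B)) = max(0.35, 1) = 1
  (A -> B): 0.88 > 0.35, so result = 0.35
  ~(A -> B): Gödel ¬ of 0.35 = 0 (operand ≠ 0)
  (B \/ B) = max(0.35, 0.35) = 0.35
  (~(A -> B) -> (B \/ B)): 0 ≤ 0.35, so result = 1
  (B -> (~(A -> B) -> (B \/ B))): 0.35 ≤ 1, so result = 1
  ((B \/ (B -> B)) \/ (B -> (~(A -> B) -> (B \/ B)))) = max(1, 1) = 1
  Gödel value = 1
Łukasiewicz evaluation:
  (B -> B): min(1, 1 − 0.35 + 0.35) = 1
  (B \/ (B -> B)) = max(0.35, 1) = 1
  (A -> B): min(1, 1 − 0.88 + 0.35) = 0.47
  ~(A -> B): Łukasiewicz ¬ gives 1 − 0.47 = 0.53
  (B \/ B) = max(0.35, 0.35) = 0.35
  (~(A -> B) -> (B \/ B)): min(1, 1 − 0.53 + 0.35) = 0.82
  (B -> (~(A -> B) -> (B \/ B))): min(1, 1 − 0.35 + 0.82) = 1
  ((B \/ (B -> B)) \/ (B -> (~(A -> B) -> (B \/ B)))) = max(1, 1) = 1
  Łukasiewicz value = 1
Difference: 1 − 1 = 0.00

0.00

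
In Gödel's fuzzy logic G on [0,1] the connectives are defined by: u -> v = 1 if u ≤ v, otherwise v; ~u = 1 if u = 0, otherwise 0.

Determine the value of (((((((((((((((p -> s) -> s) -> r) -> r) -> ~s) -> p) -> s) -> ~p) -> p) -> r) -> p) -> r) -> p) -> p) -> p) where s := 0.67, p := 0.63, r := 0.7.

0.63

(p -> s): 0.63 ≤ 0.67, so result = 1
((p -> s) -> s): 1 > 0.67, so result = 0.67
(((p -> s) -> s) -> r): 0.67 ≤ 0.7, so result = 1
((((p -> s) -> s) -> r) -> r): 1 > 0.7, so result = 0.7
~s: Gödel ¬ of 0.67 = 0 (operand ≠ 0)
(((((p -> s) -> s) -> r) -> r) -> ~s): 0.7 > 0, so result = 0
((((((p -> s) -> s) -> r) -> r) -> ~s) -> p): 0 ≤ 0.63, so result = 1
(((((((p -> s) -> s) -> r) -> r) -> ~s) -> p) -> s): 1 > 0.67, so result = 0.67
~p: Gödel ¬ of 0.63 = 0 (operand ≠ 0)
((((((((p -> s) -> s) -> r) -> r) -> ~s) -> p) -> s) -> ~p): 0.67 > 0, so result = 0
(((((((((p -> s) -> s) -> r) -> r) -> ~s) -> p) -> s) -> ~p) -> p): 0 ≤ 0.63, so result = 1
((((((((((p -> s) -> s) -> r) -> r) -> ~s) -> p) -> s) -> ~p) -> p) -> r): 1 > 0.7, so result = 0.7
(((((((((((p -> s) -> s) -> r) -> r) -> ~s) -> p) -> s) -> ~p) -> p) -> r) -> p): 0.7 > 0.63, so result = 0.63
((((((((((((p -> s) -> s) -> r) -> r) -> ~s) -> p) -> s) -> ~p) -> p) -> r) -> p) -> r): 0.63 ≤ 0.7, so result = 1
(((((((((((((p -> s) -> s) -> r) -> r) -> ~s) -> p) -> s) -> ~p) -> p) -> r) -> p) -> r) -> p): 1 > 0.63, so result = 0.63
((((((((((((((p -> s) -> s) -> r) -> r) -> ~s) -> p) -> s) -> ~p) -> p) -> r) -> p) -> r) -> p) -> p): 0.63 ≤ 0.63, so result = 1
(((((((((((((((p -> s) -> s) -> r) -> r) -> ~s) -> p) -> s) -> ~p) -> p) -> r) -> p) -> r) -> p) -> p) -> p): 1 > 0.63, so result = 0.63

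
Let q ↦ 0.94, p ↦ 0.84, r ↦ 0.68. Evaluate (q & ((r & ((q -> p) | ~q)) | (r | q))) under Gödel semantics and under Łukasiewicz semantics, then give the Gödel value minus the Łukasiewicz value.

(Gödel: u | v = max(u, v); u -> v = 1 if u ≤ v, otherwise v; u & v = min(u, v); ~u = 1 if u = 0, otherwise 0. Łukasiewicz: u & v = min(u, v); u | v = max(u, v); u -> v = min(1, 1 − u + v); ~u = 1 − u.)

Gödel evaluation:
  (q -> p): 0.94 > 0.84, so result = 0.84
  ~q: Gödel ¬ of 0.94 = 0 (operand ≠ 0)
  ((q -> p) | ~q) = max(0.84, 0) = 0.84
  (r & ((q -> p) | ~q)) = min(0.68, 0.84) = 0.68
  (r | q) = max(0.68, 0.94) = 0.94
  ((r & ((q -> p) | ~q)) | (r | q)) = max(0.68, 0.94) = 0.94
  (q & ((r & ((q -> p) | ~q)) | (r | q))) = min(0.94, 0.94) = 0.94
  Gödel value = 0.94
Łukasiewicz evaluation:
  (q -> p): min(1, 1 − 0.94 + 0.84) = 0.9
  ~q: Łukasiewicz ¬ gives 1 − 0.94 = 0.06
  ((q -> p) | ~q) = max(0.9, 0.06) = 0.9
  (r & ((q -> p) | ~q)) = min(0.68, 0.9) = 0.68
  (r | q) = max(0.68, 0.94) = 0.94
  ((r & ((q -> p) | ~q)) | (r | q)) = max(0.68, 0.94) = 0.94
  (q & ((r & ((q -> p) | ~q)) | (r | q))) = min(0.94, 0.94) = 0.94
  Łukasiewicz value = 0.94
Difference: 0.94 − 0.94 = 0.00

0.00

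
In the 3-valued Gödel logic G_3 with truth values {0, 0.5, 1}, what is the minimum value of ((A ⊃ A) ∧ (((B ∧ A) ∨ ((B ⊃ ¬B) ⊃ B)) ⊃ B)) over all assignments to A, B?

The minimum is attained at A = 0, B = 0.5:
  (A ⊃ A): 0 ≤ 0, so result = 1
  (B ∧ A) = min(0.5, 0) = 0
  ¬B: Gödel ¬ of 0.5 = 0 (operand ≠ 0)
  (B ⊃ ¬B): 0.5 > 0, so result = 0
  ((B ⊃ ¬B) ⊃ B): 0 ≤ 0.5, so result = 1
  ((B ∧ A) ∨ ((B ⊃ ¬B) ⊃ B)) = max(0, 1) = 1
  (((B ∧ A) ∨ ((B ⊃ ¬B) ⊃ B)) ⊃ B): 1 > 0.5, so result = 0.5
  ((A ⊃ A) ∧ (((B ∧ A) ∨ ((B ⊃ ¬B) ⊃ B)) ⊃ B)) = min(1, 0.5) = 0.5
Checking all 9 assignments confirms none give a value below 0.50.

0.50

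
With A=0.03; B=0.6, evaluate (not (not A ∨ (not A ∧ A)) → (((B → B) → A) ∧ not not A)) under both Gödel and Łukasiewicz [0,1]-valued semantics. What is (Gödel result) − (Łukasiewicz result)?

-0.97

Gödel evaluation:
  not A: Gödel ¬ of 0.03 = 0 (operand ≠ 0)
  not A: Gödel ¬ of 0.03 = 0 (operand ≠ 0)
  (not A ∧ A) = min(0, 0.03) = 0
  (not A ∨ (not A ∧ A)) = max(0, 0) = 0
  not (not A ∨ (not A ∧ A)): Gödel ¬ of 0 = 1 (operand is 0)
  (B → B): 0.6 ≤ 0.6, so result = 1
  ((B → B) → A): 1 > 0.03, so result = 0.03
  not A: Gödel ¬ of 0.03 = 0 (operand ≠ 0)
  not not A: Gödel ¬ of 0 = 1 (operand is 0)
  (((B → B) → A) ∧ not not A) = min(0.03, 1) = 0.03
  (not (not A ∨ (not A ∧ A)) → (((B → B) → A) ∧ not not A)): 1 > 0.03, so result = 0.03
  Gödel value = 0.03
Łukasiewicz evaluation:
  not A: Łukasiewicz ¬ gives 1 − 0.03 = 0.97
  not A: Łukasiewicz ¬ gives 1 − 0.03 = 0.97
  (not A ∧ A) = min(0.97, 0.03) = 0.03
  (not A ∨ (not A ∧ A)) = max(0.97, 0.03) = 0.97
  not (not A ∨ (not A ∧ A)): Łukasiewicz ¬ gives 1 − 0.97 = 0.03
  (B → B): min(1, 1 − 0.6 + 0.6) = 1
  ((B → B) → A): min(1, 1 − 1 + 0.03) = 0.03
  not A: Łukasiewicz ¬ gives 1 − 0.03 = 0.97
  not not A: Łukasiewicz ¬ gives 1 − 0.97 = 0.03
  (((B → B) → A) ∧ not not A) = min(0.03, 0.03) = 0.03
  (not (not A ∨ (not A ∧ A)) → (((B → B) → A) ∧ not not A)): min(1, 1 − 0.03 + 0.03) = 1
  Łukasiewicz value = 1
Difference: 0.03 − 1 = -0.97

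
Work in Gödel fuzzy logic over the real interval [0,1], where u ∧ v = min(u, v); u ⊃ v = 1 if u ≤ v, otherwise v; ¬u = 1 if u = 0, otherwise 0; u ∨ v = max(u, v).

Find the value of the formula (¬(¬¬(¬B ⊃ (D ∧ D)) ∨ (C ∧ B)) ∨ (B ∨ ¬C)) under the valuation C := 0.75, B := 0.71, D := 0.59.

0.71

¬B: Gödel ¬ of 0.71 = 0 (operand ≠ 0)
(D ∧ D) = min(0.59, 0.59) = 0.59
(¬B ⊃ (D ∧ D)): 0 ≤ 0.59, so result = 1
¬(¬B ⊃ (D ∧ D)): Gödel ¬ of 1 = 0 (operand ≠ 0)
¬¬(¬B ⊃ (D ∧ D)): Gödel ¬ of 0 = 1 (operand is 0)
(C ∧ B) = min(0.75, 0.71) = 0.71
(¬¬(¬B ⊃ (D ∧ D)) ∨ (C ∧ B)) = max(1, 0.71) = 1
¬(¬¬(¬B ⊃ (D ∧ D)) ∨ (C ∧ B)): Gödel ¬ of 1 = 0 (operand ≠ 0)
¬C: Gödel ¬ of 0.75 = 0 (operand ≠ 0)
(B ∨ ¬C) = max(0.71, 0) = 0.71
(¬(¬¬(¬B ⊃ (D ∧ D)) ∨ (C ∧ B)) ∨ (B ∨ ¬C)) = max(0, 0.71) = 0.71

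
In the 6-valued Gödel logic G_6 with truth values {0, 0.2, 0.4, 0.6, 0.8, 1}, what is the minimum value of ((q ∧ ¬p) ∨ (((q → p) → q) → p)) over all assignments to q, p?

0.20

The minimum is attained at q = 0.2, p = 0:
  ¬p: Gödel ¬ of 0 = 1 (operand is 0)
  (q ∧ ¬p) = min(0.2, 1) = 0.2
  (q → p): 0.2 > 0, so result = 0
  ((q → p) → q): 0 ≤ 0.2, so result = 1
  (((q → p) → q) → p): 1 > 0, so result = 0
  ((q ∧ ¬p) ∨ (((q → p) → q) → p)) = max(0.2, 0) = 0.2
Checking all 36 assignments confirms none give a value below 0.20.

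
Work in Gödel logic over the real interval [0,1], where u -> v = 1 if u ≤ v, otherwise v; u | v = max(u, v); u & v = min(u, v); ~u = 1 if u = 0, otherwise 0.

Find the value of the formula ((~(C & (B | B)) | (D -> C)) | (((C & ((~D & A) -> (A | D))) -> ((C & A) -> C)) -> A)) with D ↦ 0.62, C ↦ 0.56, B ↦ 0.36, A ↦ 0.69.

0.69

(B | B) = max(0.36, 0.36) = 0.36
(C & (B | B)) = min(0.56, 0.36) = 0.36
~(C & (B | B)): Gödel ¬ of 0.36 = 0 (operand ≠ 0)
(D -> C): 0.62 > 0.56, so result = 0.56
(~(C & (B | B)) | (D -> C)) = max(0, 0.56) = 0.56
~D: Gödel ¬ of 0.62 = 0 (operand ≠ 0)
(~D & A) = min(0, 0.69) = 0
(A | D) = max(0.69, 0.62) = 0.69
((~D & A) -> (A | D)): 0 ≤ 0.69, so result = 1
(C & ((~D & A) -> (A | D))) = min(0.56, 1) = 0.56
(C & A) = min(0.56, 0.69) = 0.56
((C & A) -> C): 0.56 ≤ 0.56, so result = 1
((C & ((~D & A) -> (A | D))) -> ((C & A) -> C)): 0.56 ≤ 1, so result = 1
(((C & ((~D & A) -> (A | D))) -> ((C & A) -> C)) -> A): 1 > 0.69, so result = 0.69
((~(C & (B | B)) | (D -> C)) | (((C & ((~D & A) -> (A | D))) -> ((C & A) -> C)) -> A)) = max(0.56, 0.69) = 0.69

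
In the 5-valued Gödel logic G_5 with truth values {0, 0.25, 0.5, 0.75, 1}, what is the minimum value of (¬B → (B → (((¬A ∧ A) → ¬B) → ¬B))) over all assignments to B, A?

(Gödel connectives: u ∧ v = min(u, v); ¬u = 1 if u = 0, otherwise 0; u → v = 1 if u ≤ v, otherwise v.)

1.00

Every assignment gives 1. For instance at B = 0, A = 0:
  ¬B: Gödel ¬ of 0 = 1 (operand is 0)
  ¬A: Gödel ¬ of 0 = 1 (operand is 0)
  (¬A ∧ A) = min(1, 0) = 0
  ¬B: Gödel ¬ of 0 = 1 (operand is 0)
  ((¬A ∧ A) → ¬B): 0 ≤ 1, so result = 1
  ¬B: Gödel ¬ of 0 = 1 (operand is 0)
  (((¬A ∧ A) → ¬B) → ¬B): 1 ≤ 1, so result = 1
  (B → (((¬A ∧ A) → ¬B) → ¬B)): 0 ≤ 1, so result = 1
  (¬B → (B → (((¬A ∧ A) → ¬B) → ¬B))): 1 ≤ 1, so result = 1
All 25 assignments give value 1 — the formula is a G_5-tautology.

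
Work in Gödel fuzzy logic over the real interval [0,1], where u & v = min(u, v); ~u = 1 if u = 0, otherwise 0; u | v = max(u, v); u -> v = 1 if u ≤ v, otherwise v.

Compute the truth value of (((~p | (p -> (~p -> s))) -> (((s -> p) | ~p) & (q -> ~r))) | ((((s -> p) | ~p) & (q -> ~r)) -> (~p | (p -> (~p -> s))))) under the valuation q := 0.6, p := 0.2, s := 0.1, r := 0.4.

1.00

~p: Gödel ¬ of 0.2 = 0 (operand ≠ 0)
~p: Gödel ¬ of 0.2 = 0 (operand ≠ 0)
(~p -> s): 0 ≤ 0.1, so result = 1
(p -> (~p -> s)): 0.2 ≤ 1, so result = 1
(~p | (p -> (~p -> s))) = max(0, 1) = 1
(s -> p): 0.1 ≤ 0.2, so result = 1
~p: Gödel ¬ of 0.2 = 0 (operand ≠ 0)
((s -> p) | ~p) = max(1, 0) = 1
~r: Gödel ¬ of 0.4 = 0 (operand ≠ 0)
(q -> ~r): 0.6 > 0, so result = 0
(((s -> p) | ~p) & (q -> ~r)) = min(1, 0) = 0
((~p | (p -> (~p -> s))) -> (((s -> p) | ~p) & (q -> ~r))): 1 > 0, so result = 0
(s -> p): 0.1 ≤ 0.2, so result = 1
~p: Gödel ¬ of 0.2 = 0 (operand ≠ 0)
((s -> p) | ~p) = max(1, 0) = 1
~r: Gödel ¬ of 0.4 = 0 (operand ≠ 0)
(q -> ~r): 0.6 > 0, so result = 0
(((s -> p) | ~p) & (q -> ~r)) = min(1, 0) = 0
~p: Gödel ¬ of 0.2 = 0 (operand ≠ 0)
~p: Gödel ¬ of 0.2 = 0 (operand ≠ 0)
(~p -> s): 0 ≤ 0.1, so result = 1
(p -> (~p -> s)): 0.2 ≤ 1, so result = 1
(~p | (p -> (~p -> s))) = max(0, 1) = 1
((((s -> p) | ~p) & (q -> ~r)) -> (~p | (p -> (~p -> s)))): 0 ≤ 1, so result = 1
(((~p | (p -> (~p -> s))) -> (((s -> p) | ~p) & (q -> ~r))) | ((((s -> p) | ~p) & (q -> ~r)) -> (~p | (p -> (~p -> s))))) = max(0, 1) = 1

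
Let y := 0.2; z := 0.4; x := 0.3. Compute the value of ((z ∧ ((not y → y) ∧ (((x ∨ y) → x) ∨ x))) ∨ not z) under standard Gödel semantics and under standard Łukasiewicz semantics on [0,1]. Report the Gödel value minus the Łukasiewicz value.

-0.20

Gödel evaluation:
  not y: Gödel ¬ of 0.2 = 0 (operand ≠ 0)
  (not y → y): 0 ≤ 0.2, so result = 1
  (x ∨ y) = max(0.3, 0.2) = 0.3
  ((x ∨ y) → x): 0.3 ≤ 0.3, so result = 1
  (((x ∨ y) → x) ∨ x) = max(1, 0.3) = 1
  ((not y → y) ∧ (((x ∨ y) → x) ∨ x)) = min(1, 1) = 1
  (z ∧ ((not y → y) ∧ (((x ∨ y) → x) ∨ x))) = min(0.4, 1) = 0.4
  not z: Gödel ¬ of 0.4 = 0 (operand ≠ 0)
  ((z ∧ ((not y → y) ∧ (((x ∨ y) → x) ∨ x))) ∨ not z) = max(0.4, 0) = 0.4
  Gödel value = 0.4
Łukasiewicz evaluation:
  not y: Łukasiewicz ¬ gives 1 − 0.2 = 0.8
  (not y → y): min(1, 1 − 0.8 + 0.2) = 0.4
  (x ∨ y) = max(0.3, 0.2) = 0.3
  ((x ∨ y) → x): min(1, 1 − 0.3 + 0.3) = 1
  (((x ∨ y) → x) ∨ x) = max(1, 0.3) = 1
  ((not y → y) ∧ (((x ∨ y) → x) ∨ x)) = min(0.4, 1) = 0.4
  (z ∧ ((not y → y) ∧ (((x ∨ y) → x) ∨ x))) = min(0.4, 0.4) = 0.4
  not z: Łukasiewicz ¬ gives 1 − 0.4 = 0.6
  ((z ∧ ((not y → y) ∧ (((x ∨ y) → x) ∨ x))) ∨ not z) = max(0.4, 0.6) = 0.6
  Łukasiewicz value = 0.6
Difference: 0.4 − 0.6 = -0.20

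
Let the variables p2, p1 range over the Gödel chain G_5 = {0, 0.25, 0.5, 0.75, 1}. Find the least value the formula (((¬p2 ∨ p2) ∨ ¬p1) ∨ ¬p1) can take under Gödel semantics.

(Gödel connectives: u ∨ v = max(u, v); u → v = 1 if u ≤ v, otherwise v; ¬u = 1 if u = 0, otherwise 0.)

The minimum is attained at p2 = 0.25, p1 = 0.25:
  ¬p2: Gödel ¬ of 0.25 = 0 (operand ≠ 0)
  (¬p2 ∨ p2) = max(0, 0.25) = 0.25
  ¬p1: Gödel ¬ of 0.25 = 0 (operand ≠ 0)
  ((¬p2 ∨ p2) ∨ ¬p1) = max(0.25, 0) = 0.25
  ¬p1: Gödel ¬ of 0.25 = 0 (operand ≠ 0)
  (((¬p2 ∨ p2) ∨ ¬p1) ∨ ¬p1) = max(0.25, 0) = 0.25
Checking all 25 assignments confirms none give a value below 0.25.

0.25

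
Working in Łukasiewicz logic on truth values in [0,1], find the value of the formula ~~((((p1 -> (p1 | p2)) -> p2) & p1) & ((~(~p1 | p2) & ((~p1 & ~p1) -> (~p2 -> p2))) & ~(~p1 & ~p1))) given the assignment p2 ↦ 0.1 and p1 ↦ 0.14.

0.10

(p1 | p2) = max(0.14, 0.1) = 0.14
(p1 -> (p1 | p2)): min(1, 1 − 0.14 + 0.14) = 1
((p1 -> (p1 | p2)) -> p2): min(1, 1 − 1 + 0.1) = 0.1
(((p1 -> (p1 | p2)) -> p2) & p1) = min(0.1, 0.14) = 0.1
~p1: Łukasiewicz ¬ gives 1 − 0.14 = 0.86
(~p1 | p2) = max(0.86, 0.1) = 0.86
~(~p1 | p2): Łukasiewicz ¬ gives 1 − 0.86 = 0.14
~p1: Łukasiewicz ¬ gives 1 − 0.14 = 0.86
~p1: Łukasiewicz ¬ gives 1 − 0.14 = 0.86
(~p1 & ~p1) = min(0.86, 0.86) = 0.86
~p2: Łukasiewicz ¬ gives 1 − 0.1 = 0.9
(~p2 -> p2): min(1, 1 − 0.9 + 0.1) = 0.2
((~p1 & ~p1) -> (~p2 -> p2)): min(1, 1 − 0.86 + 0.2) = 0.34
(~(~p1 | p2) & ((~p1 & ~p1) -> (~p2 -> p2))) = min(0.14, 0.34) = 0.14
~p1: Łukasiewicz ¬ gives 1 − 0.14 = 0.86
~p1: Łukasiewicz ¬ gives 1 − 0.14 = 0.86
(~p1 & ~p1) = min(0.86, 0.86) = 0.86
~(~p1 & ~p1): Łukasiewicz ¬ gives 1 − 0.86 = 0.14
((~(~p1 | p2) & ((~p1 & ~p1) -> (~p2 -> p2))) & ~(~p1 & ~p1)) = min(0.14, 0.14) = 0.14
((((p1 -> (p1 | p2)) -> p2) & p1) & ((~(~p1 | p2) & ((~p1 & ~p1) -> (~p2 -> p2))) & ~(~p1 & ~p1))) = min(0.1, 0.14) = 0.1
~((((p1 -> (p1 | p2)) -> p2) & p1) & ((~(~p1 | p2) & ((~p1 & ~p1) -> (~p2 -> p2))) & ~(~p1 & ~p1))): Łukasiewicz ¬ gives 1 − 0.1 = 0.9
~~((((p1 -> (p1 | p2)) -> p2) & p1) & ((~(~p1 | p2) & ((~p1 & ~p1) -> (~p2 -> p2))) & ~(~p1 & ~p1))): Łukasiewicz ¬ gives 1 − 0.9 = 0.1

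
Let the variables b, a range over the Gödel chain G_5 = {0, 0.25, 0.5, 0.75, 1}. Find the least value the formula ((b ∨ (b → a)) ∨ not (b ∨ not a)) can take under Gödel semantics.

The minimum is attained at b = 0.25, a = 0:
  (b → a): 0.25 > 0, so result = 0
  (b ∨ (b → a)) = max(0.25, 0) = 0.25
  not a: Gödel ¬ of 0 = 1 (operand is 0)
  (b ∨ not a) = max(0.25, 1) = 1
  not (b ∨ not a): Gödel ¬ of 1 = 0 (operand ≠ 0)
  ((b ∨ (b → a)) ∨ not (b ∨ not a)) = max(0.25, 0) = 0.25
Checking all 25 assignments confirms none give a value below 0.25.

0.25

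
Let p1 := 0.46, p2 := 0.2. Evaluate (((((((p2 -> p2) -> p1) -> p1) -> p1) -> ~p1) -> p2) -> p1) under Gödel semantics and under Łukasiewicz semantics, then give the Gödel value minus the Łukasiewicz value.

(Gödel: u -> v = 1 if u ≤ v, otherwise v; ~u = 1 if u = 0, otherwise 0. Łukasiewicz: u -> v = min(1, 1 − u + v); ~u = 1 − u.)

-0.54

Gödel evaluation:
  (p2 -> p2): 0.2 ≤ 0.2, so result = 1
  ((p2 -> p2) -> p1): 1 > 0.46, so result = 0.46
  (((p2 -> p2) -> p1) -> p1): 0.46 ≤ 0.46, so result = 1
  ((((p2 -> p2) -> p1) -> p1) -> p1): 1 > 0.46, so result = 0.46
  ~p1: Gödel ¬ of 0.46 = 0 (operand ≠ 0)
  (((((p2 -> p2) -> p1) -> p1) -> p1) -> ~p1): 0.46 > 0, so result = 0
  ((((((p2 -> p2) -> p1) -> p1) -> p1) -> ~p1) -> p2): 0 ≤ 0.2, so result = 1
  (((((((p2 -> p2) -> p1) -> p1) -> p1) -> ~p1) -> p2) -> p1): 1 > 0.46, so result = 0.46
  Gödel value = 0.46
Łukasiewicz evaluation:
  (p2 -> p2): min(1, 1 − 0.2 + 0.2) = 1
  ((p2 -> p2) -> p1): min(1, 1 − 1 + 0.46) = 0.46
  (((p2 -> p2) -> p1) -> p1): min(1, 1 − 0.46 + 0.46) = 1
  ((((p2 -> p2) -> p1) -> p1) -> p1): min(1, 1 − 1 + 0.46) = 0.46
  ~p1: Łukasiewicz ¬ gives 1 − 0.46 = 0.54
  (((((p2 -> p2) -> p1) -> p1) -> p1) -> ~p1): min(1, 1 − 0.46 + 0.54) = 1
  ((((((p2 -> p2) -> p1) -> p1) -> p1) -> ~p1) -> p2): min(1, 1 − 1 + 0.2) = 0.2
  (((((((p2 -> p2) -> p1) -> p1) -> p1) -> ~p1) -> p2) -> p1): min(1, 1 − 0.2 + 0.46) = 1
  Łukasiewicz value = 1
Difference: 0.46 − 1 = -0.54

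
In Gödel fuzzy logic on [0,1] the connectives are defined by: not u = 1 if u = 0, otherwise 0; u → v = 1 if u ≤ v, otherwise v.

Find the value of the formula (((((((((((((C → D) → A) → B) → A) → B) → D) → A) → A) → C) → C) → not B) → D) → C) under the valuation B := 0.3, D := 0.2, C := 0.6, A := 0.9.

0.60

(C → D): 0.6 > 0.2, so result = 0.2
((C → D) → A): 0.2 ≤ 0.9, so result = 1
(((C → D) → A) → B): 1 > 0.3, so result = 0.3
((((C → D) → A) → B) → A): 0.3 ≤ 0.9, so result = 1
(((((C → D) → A) → B) → A) → B): 1 > 0.3, so result = 0.3
((((((C → D) → A) → B) → A) → B) → D): 0.3 > 0.2, so result = 0.2
(((((((C → D) → A) → B) → A) → B) → D) → A): 0.2 ≤ 0.9, so result = 1
((((((((C → D) → A) → B) → A) → B) → D) → A) → A): 1 > 0.9, so result = 0.9
(((((((((C → D) → A) → B) → A) → B) → D) → A) → A) → C): 0.9 > 0.6, so result = 0.6
((((((((((C → D) → A) → B) → A) → B) → D) → A) → A) → C) → C): 0.6 ≤ 0.6, so result = 1
not B: Gödel ¬ of 0.3 = 0 (operand ≠ 0)
(((((((((((C → D) → A) → B) → A) → B) → D) → A) → A) → C) → C) → not B): 1 > 0, so result = 0
((((((((((((C → D) → A) → B) → A) → B) → D) → A) → A) → C) → C) → not B) → D): 0 ≤ 0.2, so result = 1
(((((((((((((C → D) → A) → B) → A) → B) → D) → A) → A) → C) → C) → not B) → D) → C): 1 > 0.6, so result = 0.6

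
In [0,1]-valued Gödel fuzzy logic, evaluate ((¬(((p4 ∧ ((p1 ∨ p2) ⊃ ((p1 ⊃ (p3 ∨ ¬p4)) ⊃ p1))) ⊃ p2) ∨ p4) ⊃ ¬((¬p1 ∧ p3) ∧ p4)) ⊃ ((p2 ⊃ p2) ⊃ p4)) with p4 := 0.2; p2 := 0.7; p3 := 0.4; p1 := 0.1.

(p1 ∨ p2) = max(0.1, 0.7) = 0.7
¬p4: Gödel ¬ of 0.2 = 0 (operand ≠ 0)
(p3 ∨ ¬p4) = max(0.4, 0) = 0.4
(p1 ⊃ (p3 ∨ ¬p4)): 0.1 ≤ 0.4, so result = 1
((p1 ⊃ (p3 ∨ ¬p4)) ⊃ p1): 1 > 0.1, so result = 0.1
((p1 ∨ p2) ⊃ ((p1 ⊃ (p3 ∨ ¬p4)) ⊃ p1)): 0.7 > 0.1, so result = 0.1
(p4 ∧ ((p1 ∨ p2) ⊃ ((p1 ⊃ (p3 ∨ ¬p4)) ⊃ p1))) = min(0.2, 0.1) = 0.1
((p4 ∧ ((p1 ∨ p2) ⊃ ((p1 ⊃ (p3 ∨ ¬p4)) ⊃ p1))) ⊃ p2): 0.1 ≤ 0.7, so result = 1
(((p4 ∧ ((p1 ∨ p2) ⊃ ((p1 ⊃ (p3 ∨ ¬p4)) ⊃ p1))) ⊃ p2) ∨ p4) = max(1, 0.2) = 1
¬(((p4 ∧ ((p1 ∨ p2) ⊃ ((p1 ⊃ (p3 ∨ ¬p4)) ⊃ p1))) ⊃ p2) ∨ p4): Gödel ¬ of 1 = 0 (operand ≠ 0)
¬p1: Gödel ¬ of 0.1 = 0 (operand ≠ 0)
(¬p1 ∧ p3) = min(0, 0.4) = 0
((¬p1 ∧ p3) ∧ p4) = min(0, 0.2) = 0
¬((¬p1 ∧ p3) ∧ p4): Gödel ¬ of 0 = 1 (operand is 0)
(¬(((p4 ∧ ((p1 ∨ p2) ⊃ ((p1 ⊃ (p3 ∨ ¬p4)) ⊃ p1))) ⊃ p2) ∨ p4) ⊃ ¬((¬p1 ∧ p3) ∧ p4)): 0 ≤ 1, so result = 1
(p2 ⊃ p2): 0.7 ≤ 0.7, so result = 1
((p2 ⊃ p2) ⊃ p4): 1 > 0.2, so result = 0.2
((¬(((p4 ∧ ((p1 ∨ p2) ⊃ ((p1 ⊃ (p3 ∨ ¬p4)) ⊃ p1))) ⊃ p2) ∨ p4) ⊃ ¬((¬p1 ∧ p3) ∧ p4)) ⊃ ((p2 ⊃ p2) ⊃ p4)): 1 > 0.2, so result = 0.2

0.20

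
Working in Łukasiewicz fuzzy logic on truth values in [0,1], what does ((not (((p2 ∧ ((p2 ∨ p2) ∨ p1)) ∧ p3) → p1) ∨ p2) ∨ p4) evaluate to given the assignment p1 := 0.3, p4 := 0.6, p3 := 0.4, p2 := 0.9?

(p2 ∨ p2) = max(0.9, 0.9) = 0.9
((p2 ∨ p2) ∨ p1) = max(0.9, 0.3) = 0.9
(p2 ∧ ((p2 ∨ p2) ∨ p1)) = min(0.9, 0.9) = 0.9
((p2 ∧ ((p2 ∨ p2) ∨ p1)) ∧ p3) = min(0.9, 0.4) = 0.4
(((p2 ∧ ((p2 ∨ p2) ∨ p1)) ∧ p3) → p1): min(1, 1 − 0.4 + 0.3) = 0.9
not (((p2 ∧ ((p2 ∨ p2) ∨ p1)) ∧ p3) → p1): Łukasiewicz ¬ gives 1 − 0.9 = 0.1
(not (((p2 ∧ ((p2 ∨ p2) ∨ p1)) ∧ p3) → p1) ∨ p2) = max(0.1, 0.9) = 0.9
((not (((p2 ∧ ((p2 ∨ p2) ∨ p1)) ∧ p3) → p1) ∨ p2) ∨ p4) = max(0.9, 0.6) = 0.9

0.90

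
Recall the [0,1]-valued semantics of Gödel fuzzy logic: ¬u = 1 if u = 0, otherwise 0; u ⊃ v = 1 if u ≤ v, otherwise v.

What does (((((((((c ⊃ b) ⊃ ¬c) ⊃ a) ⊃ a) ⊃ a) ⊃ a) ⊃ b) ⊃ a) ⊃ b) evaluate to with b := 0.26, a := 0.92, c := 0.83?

0.26

(c ⊃ b): 0.83 > 0.26, so result = 0.26
¬c: Gödel ¬ of 0.83 = 0 (operand ≠ 0)
((c ⊃ b) ⊃ ¬c): 0.26 > 0, so result = 0
(((c ⊃ b) ⊃ ¬c) ⊃ a): 0 ≤ 0.92, so result = 1
((((c ⊃ b) ⊃ ¬c) ⊃ a) ⊃ a): 1 > 0.92, so result = 0.92
(((((c ⊃ b) ⊃ ¬c) ⊃ a) ⊃ a) ⊃ a): 0.92 ≤ 0.92, so result = 1
((((((c ⊃ b) ⊃ ¬c) ⊃ a) ⊃ a) ⊃ a) ⊃ a): 1 > 0.92, so result = 0.92
(((((((c ⊃ b) ⊃ ¬c) ⊃ a) ⊃ a) ⊃ a) ⊃ a) ⊃ b): 0.92 > 0.26, so result = 0.26
((((((((c ⊃ b) ⊃ ¬c) ⊃ a) ⊃ a) ⊃ a) ⊃ a) ⊃ b) ⊃ a): 0.26 ≤ 0.92, so result = 1
(((((((((c ⊃ b) ⊃ ¬c) ⊃ a) ⊃ a) ⊃ a) ⊃ a) ⊃ b) ⊃ a) ⊃ b): 1 > 0.26, so result = 0.26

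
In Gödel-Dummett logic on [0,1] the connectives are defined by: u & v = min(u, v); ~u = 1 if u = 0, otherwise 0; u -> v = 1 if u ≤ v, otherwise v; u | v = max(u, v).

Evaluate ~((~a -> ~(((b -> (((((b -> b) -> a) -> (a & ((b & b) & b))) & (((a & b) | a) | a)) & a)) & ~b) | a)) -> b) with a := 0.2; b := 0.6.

~a: Gödel ¬ of 0.2 = 0 (operand ≠ 0)
(b -> b): 0.6 ≤ 0.6, so result = 1
((b -> b) -> a): 1 > 0.2, so result = 0.2
(b & b) = min(0.6, 0.6) = 0.6
((b & b) & b) = min(0.6, 0.6) = 0.6
(a & ((b & b) & b)) = min(0.2, 0.6) = 0.2
(((b -> b) -> a) -> (a & ((b & b) & b))): 0.2 ≤ 0.2, so result = 1
(a & b) = min(0.2, 0.6) = 0.2
((a & b) | a) = max(0.2, 0.2) = 0.2
(((a & b) | a) | a) = max(0.2, 0.2) = 0.2
((((b -> b) -> a) -> (a & ((b & b) & b))) & (((a & b) | a) | a)) = min(1, 0.2) = 0.2
(((((b -> b) -> a) -> (a & ((b & b) & b))) & (((a & b) | a) | a)) & a) = min(0.2, 0.2) = 0.2
(b -> (((((b -> b) -> a) -> (a & ((b & b) & b))) & (((a & b) | a) | a)) & a)): 0.6 > 0.2, so result = 0.2
~b: Gödel ¬ of 0.6 = 0 (operand ≠ 0)
((b -> (((((b -> b) -> a) -> (a & ((b & b) & b))) & (((a & b) | a) | a)) & a)) & ~b) = min(0.2, 0) = 0
(((b -> (((((b -> b) -> a) -> (a & ((b & b) & b))) & (((a & b) | a) | a)) & a)) & ~b) | a) = max(0, 0.2) = 0.2
~(((b -> (((((b -> b) -> a) -> (a & ((b & b) & b))) & (((a & b) | a) | a)) & a)) & ~b) | a): Gödel ¬ of 0.2 = 0 (operand ≠ 0)
(~a -> ~(((b -> (((((b -> b) -> a) -> (a & ((b & b) & b))) & (((a & b) | a) | a)) & a)) & ~b) | a)): 0 ≤ 0, so result = 1
((~a -> ~(((b -> (((((b -> b) -> a) -> (a & ((b & b) & b))) & (((a & b) | a) | a)) & a)) & ~b) | a)) -> b): 1 > 0.6, so result = 0.6
~((~a -> ~(((b -> (((((b -> b) -> a) -> (a & ((b & b) & b))) & (((a & b) | a) | a)) & a)) & ~b) | a)) -> b): Gödel ¬ of 0.6 = 0 (operand ≠ 0)

0.00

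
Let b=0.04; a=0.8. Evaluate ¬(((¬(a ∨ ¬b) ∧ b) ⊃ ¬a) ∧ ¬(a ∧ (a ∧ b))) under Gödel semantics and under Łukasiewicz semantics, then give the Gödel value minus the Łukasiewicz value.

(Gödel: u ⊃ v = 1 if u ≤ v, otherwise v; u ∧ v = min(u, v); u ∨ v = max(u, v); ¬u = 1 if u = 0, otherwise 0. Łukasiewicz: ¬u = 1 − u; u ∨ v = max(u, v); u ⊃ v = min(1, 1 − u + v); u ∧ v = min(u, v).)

0.96

Gödel evaluation:
  ¬b: Gödel ¬ of 0.04 = 0 (operand ≠ 0)
  (a ∨ ¬b) = max(0.8, 0) = 0.8
  ¬(a ∨ ¬b): Gödel ¬ of 0.8 = 0 (operand ≠ 0)
  (¬(a ∨ ¬b) ∧ b) = min(0, 0.04) = 0
  ¬a: Gödel ¬ of 0.8 = 0 (operand ≠ 0)
  ((¬(a ∨ ¬b) ∧ b) ⊃ ¬a): 0 ≤ 0, so result = 1
  (a ∧ b) = min(0.8, 0.04) = 0.04
  (a ∧ (a ∧ b)) = min(0.8, 0.04) = 0.04
  ¬(a ∧ (a ∧ b)): Gödel ¬ of 0.04 = 0 (operand ≠ 0)
  (((¬(a ∨ ¬b) ∧ b) ⊃ ¬a) ∧ ¬(a ∧ (a ∧ b))) = min(1, 0) = 0
  ¬(((¬(a ∨ ¬b) ∧ b) ⊃ ¬a) ∧ ¬(a ∧ (a ∧ b))): Gödel ¬ of 0 = 1 (operand is 0)
  Gödel value = 1
Łukasiewicz evaluation:
  ¬b: Łukasiewicz ¬ gives 1 − 0.04 = 0.96
  (a ∨ ¬b) = max(0.8, 0.96) = 0.96
  ¬(a ∨ ¬b): Łukasiewicz ¬ gives 1 − 0.96 = 0.04
  (¬(a ∨ ¬b) ∧ b) = min(0.04, 0.04) = 0.04
  ¬a: Łukasiewicz ¬ gives 1 − 0.8 = 0.2
  ((¬(a ∨ ¬b) ∧ b) ⊃ ¬a): min(1, 1 − 0.04 + 0.2) = 1
  (a ∧ b) = min(0.8, 0.04) = 0.04
  (a ∧ (a ∧ b)) = min(0.8, 0.04) = 0.04
  ¬(a ∧ (a ∧ b)): Łukasiewicz ¬ gives 1 − 0.04 = 0.96
  (((¬(a ∨ ¬b) ∧ b) ⊃ ¬a) ∧ ¬(a ∧ (a ∧ b))) = min(1, 0.96) = 0.96
  ¬(((¬(a ∨ ¬b) ∧ b) ⊃ ¬a) ∧ ¬(a ∧ (a ∧ b))): Łukasiewicz ¬ gives 1 − 0.96 = 0.04
  Łukasiewicz value = 0.04
Difference: 1 − 0.04 = 0.96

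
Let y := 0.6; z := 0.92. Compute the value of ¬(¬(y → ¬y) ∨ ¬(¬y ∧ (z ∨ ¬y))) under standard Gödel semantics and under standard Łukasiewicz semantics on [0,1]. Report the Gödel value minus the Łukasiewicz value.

-0.40

Gödel evaluation:
  ¬y: Gödel ¬ of 0.6 = 0 (operand ≠ 0)
  (y → ¬y): 0.6 > 0, so result = 0
  ¬(y → ¬y): Gödel ¬ of 0 = 1 (operand is 0)
  ¬y: Gödel ¬ of 0.6 = 0 (operand ≠ 0)
  ¬y: Gödel ¬ of 0.6 = 0 (operand ≠ 0)
  (z ∨ ¬y) = max(0.92, 0) = 0.92
  (¬y ∧ (z ∨ ¬y)) = min(0, 0.92) = 0
  ¬(¬y ∧ (z ∨ ¬y)): Gödel ¬ of 0 = 1 (operand is 0)
  (¬(y → ¬y) ∨ ¬(¬y ∧ (z ∨ ¬y))) = max(1, 1) = 1
  ¬(¬(y → ¬y) ∨ ¬(¬y ∧ (z ∨ ¬y))): Gödel ¬ of 1 = 0 (operand ≠ 0)
  Gödel value = 0
Łukasiewicz evaluation:
  ¬y: Łukasiewicz ¬ gives 1 − 0.6 = 0.4
  (y → ¬y): min(1, 1 − 0.6 + 0.4) = 0.8
  ¬(y → ¬y): Łukasiewicz ¬ gives 1 − 0.8 = 0.2
  ¬y: Łukasiewicz ¬ gives 1 − 0.6 = 0.4
  ¬y: Łukasiewicz ¬ gives 1 − 0.6 = 0.4
  (z ∨ ¬y) = max(0.92, 0.4) = 0.92
  (¬y ∧ (z ∨ ¬y)) = min(0.4, 0.92) = 0.4
  ¬(¬y ∧ (z ∨ ¬y)): Łukasiewicz ¬ gives 1 − 0.4 = 0.6
  (¬(y → ¬y) ∨ ¬(¬y ∧ (z ∨ ¬y))) = max(0.2, 0.6) = 0.6
  ¬(¬(y → ¬y) ∨ ¬(¬y ∧ (z ∨ ¬y))): Łukasiewicz ¬ gives 1 − 0.6 = 0.4
  Łukasiewicz value = 0.4
Difference: 0 − 0.4 = -0.40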